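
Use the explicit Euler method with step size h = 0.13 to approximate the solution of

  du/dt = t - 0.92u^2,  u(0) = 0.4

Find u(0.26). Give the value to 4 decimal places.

0.3804

Euler: u_{n+1} = u_n + h·f(t_n, u_n).
t=0.000000, u=0.400000: f=-0.147200 → u ← 0.400000 + 0.13·(-0.147200) = 0.380864
t=0.130000, u=0.380864: f=-0.003453 → u ← 0.380864 + 0.13·(-0.003453) = 0.380415
u(0.26) ≈ 0.3804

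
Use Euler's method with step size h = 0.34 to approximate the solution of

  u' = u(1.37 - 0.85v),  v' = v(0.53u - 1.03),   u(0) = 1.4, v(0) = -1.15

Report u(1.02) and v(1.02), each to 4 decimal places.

7.9855, -1.6607

Euler on (u,v): u_{n+1} = u_n + h·u', v_{n+1} = v_n + h·v'.
0.000000: (1.400000, -1.150000); f=(3.286500, 0.331200) → (2.517410, -1.037392)
0.340000: (2.517410, -1.037392); f=(5.668662, -0.315603) → (4.444755, -1.144697)
0.680000: (4.444755, -1.144697); f=(10.414027, -1.517548) → (7.985524, -1.660663)
(u(1.02), v(1.02)) ≈ (7.9855, -1.6607)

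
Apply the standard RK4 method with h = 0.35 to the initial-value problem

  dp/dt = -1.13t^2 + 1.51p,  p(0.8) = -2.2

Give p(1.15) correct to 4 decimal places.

-4.2160

RK4: k1 = f(t_n, p_n); k2 = f(t_n + h/2, p_n + (h/2)·k1); k3 = f(t_n + h/2, p_n + (h/2)·k2); k4 = f(t_n + h, p_n + h·k3); p_{n+1} = p_n + (h/6)·(k1 + 2k2 + 2k3 + k4).
t=0.800000, p=-2.200000:
  k1 = f(0.800000, -2.200000) = -4.045200
  k2 = f(0.975000, -2.907910) = -5.465150
  k3 = f(0.975000, -3.156401) = -5.840372
  k4 = f(1.150000, -4.244130) = -7.903062
  p ← -2.200000 + (0.35/6)·(k1 + 2k2 + 2k3 + k4) = -4.215960
p(1.15) ≈ -4.2160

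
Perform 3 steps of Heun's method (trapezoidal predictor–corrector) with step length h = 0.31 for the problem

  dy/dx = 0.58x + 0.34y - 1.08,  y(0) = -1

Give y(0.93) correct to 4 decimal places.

-2.2744

Heun: k1 = f(x_n, y_n); k2 = f(x_n + h, y_n + h·k1); y_{n+1} = y_n + (h/2)·(k1 + k2).
x=0.000000, y=-1.000000:
  k1 = f(0.000000, -1.000000) = -1.420000
  k2 = f(0.310000, -1.440200) = -1.389868
  y ← -1.000000 + (0.31/2)·(-1.420000 + (-1.389868)) = -1.435530
x=0.310000, y=-1.435530:
  k1 = f(0.310000, -1.435530) = -1.388280
  k2 = f(0.620000, -1.865896) = -1.354805
  y ← -1.435530 + (0.31/2)·(-1.388280 + (-1.354805)) = -1.860708
x=0.620000, y=-1.860708:
  k1 = f(0.620000, -1.860708) = -1.353041
  k2 = f(0.930000, -2.280150) = -1.315851
  y ← -1.860708 + (0.31/2)·(-1.353041 + (-1.315851)) = -2.274386
y(0.93) ≈ -2.2744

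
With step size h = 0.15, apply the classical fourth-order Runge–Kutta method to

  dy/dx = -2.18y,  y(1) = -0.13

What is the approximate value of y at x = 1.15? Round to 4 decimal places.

-0.0937

RK4: k1 = f(x_n, y_n); k2 = f(x_n + h/2, y_n + (h/2)·k1); k3 = f(x_n + h/2, y_n + (h/2)·k2); k4 = f(x_n + h, y_n + h·k3); y_{n+1} = y_n + (h/6)·(k1 + 2k2 + 2k3 + k4).
x=1.000000, y=-0.130000:
  k1 = f(1.000000, -0.130000) = 0.283400
  k2 = f(1.075000, -0.108745) = 0.237064
  k3 = f(1.075000, -0.112220) = 0.244640
  k4 = f(1.150000, -0.093304) = 0.203403
  y ← -0.130000 + (0.15/6)·(k1 + 2k2 + 2k3 + k4) = -0.093745
y(1.15) ≈ -0.0937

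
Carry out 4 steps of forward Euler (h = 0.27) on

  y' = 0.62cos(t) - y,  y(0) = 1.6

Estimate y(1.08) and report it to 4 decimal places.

0.8257

Euler: y_{n+1} = y_n + h·f(t_n, y_n).
t=0.000000, y=1.600000: f=-0.980000 → y ← 1.600000 + 0.27·(-0.980000) = 1.335400
t=0.270000, y=1.335400: f=-0.737862 → y ← 1.335400 + 0.27·(-0.737862) = 1.136177
t=0.540000, y=1.136177: f=-0.604398 → y ← 1.136177 + 0.27·(-0.604398) = 0.972990
t=0.810000, y=0.972990: f=-0.545501 → y ← 0.972990 + 0.27·(-0.545501) = 0.825705
y(1.08) ≈ 0.8257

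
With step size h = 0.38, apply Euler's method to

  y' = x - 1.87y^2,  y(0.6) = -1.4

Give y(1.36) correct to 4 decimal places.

Euler: y_{n+1} = y_n + h·f(x_n, y_n).
x=0.600000, y=-1.400000: f=-3.065200 → y ← -1.400000 + 0.38·(-3.065200) = -2.564776
x=0.980000, y=-2.564776: f=-11.321002 → y ← -2.564776 + 0.38·(-11.321002) = -6.866757
y(1.36) ≈ -6.8668

-6.8668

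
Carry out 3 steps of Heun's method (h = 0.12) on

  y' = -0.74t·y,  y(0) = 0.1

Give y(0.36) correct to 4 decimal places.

0.0953

Heun: k1 = f(t_n, y_n); k2 = f(t_n + h, y_n + h·k1); y_{n+1} = y_n + (h/2)·(k1 + k2).
t=0.000000, y=0.100000:
  k1 = f(0.000000, 0.100000) = 0.000000
  k2 = f(0.120000, 0.100000) = -0.008880
  y ← 0.100000 + (0.12/2)·(0.000000 + (-0.008880)) = 0.099467
t=0.120000, y=0.099467:
  k1 = f(0.120000, 0.099467) = -0.008833
  k2 = f(0.240000, 0.098407) = -0.017477
  y ← 0.099467 + (0.12/2)·(-0.008833 + (-0.017477)) = 0.097889
t=0.240000, y=0.097889:
  k1 = f(0.240000, 0.097889) = -0.017385
  k2 = f(0.360000, 0.095802) = -0.025522
  y ← 0.097889 + (0.12/2)·(-0.017385 + (-0.025522)) = 0.095314
y(0.36) ≈ 0.0953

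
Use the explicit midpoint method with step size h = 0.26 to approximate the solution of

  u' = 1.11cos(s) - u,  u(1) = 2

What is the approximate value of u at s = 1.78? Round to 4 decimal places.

Midpoint: k1 = f(s_n, u_n); k2 = f(s_n + h/2, u_n + (h/2)·k1); u_{n+1} = u_n + h·k2.
s=1.000000, u=2.000000:
  k1 = f(1.000000, 2.000000) = -1.400264
  k2 = f(1.130000, 1.817966) = -1.344373
  u ← 2.000000 + 0.26·(-1.344373) = 1.650463
s=1.260000, u=1.650463:
  k1 = f(1.260000, 1.650463) = -1.311006
  k2 = f(1.390000, 1.480032) = -1.280440
  u ← 1.650463 + 0.26·(-1.280440) = 1.317549
s=1.520000, u=1.317549:
  k1 = f(1.520000, 1.317549) = -1.261189
  k2 = f(1.650000, 1.153594) = -1.241418
  u ← 1.317549 + 0.26·(-1.241418) = 0.994780
u(1.78) ≈ 0.9948

0.9948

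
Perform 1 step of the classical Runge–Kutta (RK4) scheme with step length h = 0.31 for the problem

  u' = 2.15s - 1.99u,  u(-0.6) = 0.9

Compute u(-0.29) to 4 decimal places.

RK4: k1 = f(s_n, u_n); k2 = f(s_n + h/2, u_n + (h/2)·k1); k3 = f(s_n + h/2, u_n + (h/2)·k2); k4 = f(s_n + h, u_n + h·k3); u_{n+1} = u_n + (h/6)·(k1 + 2k2 + 2k3 + k4).
s=-0.600000, u=0.900000:
  k1 = f(-0.600000, 0.900000) = -3.081000
  k2 = f(-0.445000, 0.422445) = -1.797416
  k3 = f(-0.445000, 0.621401) = -2.193337
  k4 = f(-0.290000, 0.220065) = -1.061430
  u ← 0.900000 + (0.31/6)·(k1 + 2k2 + 2k3 + k4) = 0.273597
u(-0.29) ≈ 0.2736

0.2736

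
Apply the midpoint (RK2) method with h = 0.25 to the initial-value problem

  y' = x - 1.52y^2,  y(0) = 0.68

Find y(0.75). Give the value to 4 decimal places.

Midpoint: k1 = f(x_n, y_n); k2 = f(x_n + h/2, y_n + (h/2)·k1); y_{n+1} = y_n + h·k2.
x=0.000000, y=0.680000:
  k1 = f(0.000000, 0.680000) = -0.702848
  k2 = f(0.125000, 0.592144) = -0.407964
  y ← 0.680000 + 0.25·(-0.407964) = 0.578009
x=0.250000, y=0.578009:
  k1 = f(0.250000, 0.578009) = -0.257823
  k2 = f(0.375000, 0.545781) = -0.077773
  y ← 0.578009 + 0.25·(-0.077773) = 0.558566
x=0.500000, y=0.558566:
  k1 = f(0.500000, 0.558566) = 0.025767
  k2 = f(0.625000, 0.561787) = 0.145282
  y ← 0.558566 + 0.25·0.145282 = 0.594886
y(0.75) ≈ 0.5949

0.5949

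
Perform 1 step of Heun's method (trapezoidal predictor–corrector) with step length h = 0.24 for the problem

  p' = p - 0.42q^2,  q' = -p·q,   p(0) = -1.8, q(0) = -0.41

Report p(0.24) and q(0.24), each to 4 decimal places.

Heun on (p,q): k1 = f(s_n, state_n); k2 = f(s_n + h, state_n + h·k1); state_{n+1} = state_n + (h/2)·(k1 + k2).
0.000000: (-1.800000, -0.410000)
  k1 = (-1.870602, -0.738000)
  predictor → (-2.248944, -0.587120)
  k2 = (-2.393723, -1.320400)
  → (-2.311719, -0.657008)
(p(0.24), q(0.24)) ≈ (-2.3117, -0.6570)

-2.3117, -0.6570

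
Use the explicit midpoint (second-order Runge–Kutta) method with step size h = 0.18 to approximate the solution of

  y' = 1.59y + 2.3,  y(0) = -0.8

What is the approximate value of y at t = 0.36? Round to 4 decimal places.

-0.3078

Midpoint: k1 = f(t_n, y_n); k2 = f(t_n + h/2, y_n + (h/2)·k1); y_{n+1} = y_n + h·k2.
t=0.000000, y=-0.800000:
  k1 = f(0.000000, -0.800000) = 1.028000
  k2 = f(0.090000, -0.707480) = 1.175107
  y ← -0.800000 + 0.18·1.175107 = -0.588481
t=0.180000, y=-0.588481:
  k1 = f(0.180000, -0.588481) = 1.364316
  k2 = f(0.270000, -0.465692) = 1.559549
  y ← -0.588481 + 0.18·1.559549 = -0.307762
y(0.36) ≈ -0.3078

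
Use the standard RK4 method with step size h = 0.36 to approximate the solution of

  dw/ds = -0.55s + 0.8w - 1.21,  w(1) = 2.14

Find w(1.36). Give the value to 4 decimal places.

2.0807

RK4: k1 = f(s_n, w_n); k2 = f(s_n + h/2, w_n + (h/2)·k1); k3 = f(s_n + h/2, w_n + (h/2)·k2); k4 = f(s_n + h, w_n + h·k3); w_{n+1} = w_n + (h/6)·(k1 + 2k2 + 2k3 + k4).
s=1.000000, w=2.140000:
  k1 = f(1.000000, 2.140000) = -0.048000
  k2 = f(1.180000, 2.131360) = -0.153912
  k3 = f(1.180000, 2.112296) = -0.169163
  k4 = f(1.360000, 2.079101) = -0.294719
  w ← 2.140000 + (0.36/6)·(k1 + 2k2 + 2k3 + k4) = 2.080668
w(1.36) ≈ 2.0807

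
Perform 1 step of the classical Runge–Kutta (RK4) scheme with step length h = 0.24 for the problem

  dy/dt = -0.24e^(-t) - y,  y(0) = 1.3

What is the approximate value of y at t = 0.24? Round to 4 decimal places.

0.9773

RK4: k1 = f(t_n, y_n); k2 = f(t_n + h/2, y_n + (h/2)·k1); k3 = f(t_n + h/2, y_n + (h/2)·k2); k4 = f(t_n + h, y_n + h·k3); y_{n+1} = y_n + (h/6)·(k1 + 2k2 + 2k3 + k4).
t=0.000000, y=1.300000:
  k1 = f(0.000000, 1.300000) = -1.540000
  k2 = f(0.120000, 1.115200) = -1.328061
  k3 = f(0.120000, 1.140633) = -1.353494
  k4 = f(0.240000, 0.975162) = -1.163952
  y ← 1.300000 + (0.24/6)·(k1 + 2k2 + 2k3 + k4) = 0.977318
y(0.24) ≈ 0.9773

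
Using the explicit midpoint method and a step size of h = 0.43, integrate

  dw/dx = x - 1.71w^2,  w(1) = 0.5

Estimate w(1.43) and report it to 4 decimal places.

0.7370

Midpoint: k1 = f(x_n, w_n); k2 = f(x_n + h/2, w_n + (h/2)·k1); w_{n+1} = w_n + h·k2.
x=1.000000, w=0.500000:
  k1 = f(1.000000, 0.500000) = 0.572500
  k2 = f(1.215000, 0.623088) = 0.551113
  w ← 0.500000 + 0.43·0.551113 = 0.736979
w(1.43) ≈ 0.7370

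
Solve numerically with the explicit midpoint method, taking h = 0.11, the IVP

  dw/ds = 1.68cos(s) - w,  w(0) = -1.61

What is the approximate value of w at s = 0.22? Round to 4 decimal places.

-0.9643

Midpoint: k1 = f(s_n, w_n); k2 = f(s_n + h/2, w_n + (h/2)·k1); w_{n+1} = w_n + h·k2.
s=0.000000, w=-1.610000:
  k1 = f(0.000000, -1.610000) = 3.290000
  k2 = f(0.055000, -1.429050) = 3.106510
  w ← -1.610000 + 0.11·3.106510 = -1.268284
s=0.110000, w=-1.268284:
  k1 = f(0.110000, -1.268284) = 2.938130
  k2 = f(0.165000, -1.106687) = 2.763870
  w ← -1.268284 + 0.11·2.763870 = -0.964258
w(0.22) ≈ -0.9643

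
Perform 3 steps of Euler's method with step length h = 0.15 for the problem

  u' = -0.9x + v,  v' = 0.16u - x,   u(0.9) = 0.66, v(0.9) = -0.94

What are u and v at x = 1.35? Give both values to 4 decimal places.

-0.2462, -1.3848

Euler on (u,v): u_{n+1} = u_n + h·u', v_{n+1} = v_n + h·v'.
0.900000: (0.660000, -0.940000); f=(-1.750000, -0.794400) → (0.397500, -1.059160)
1.050000: (0.397500, -1.059160); f=(-2.004160, -0.986400) → (0.096876, -1.207120)
1.200000: (0.096876, -1.207120); f=(-2.287120, -1.184500) → (-0.246192, -1.384795)
(u(1.35), v(1.35)) ≈ (-0.2462, -1.3848)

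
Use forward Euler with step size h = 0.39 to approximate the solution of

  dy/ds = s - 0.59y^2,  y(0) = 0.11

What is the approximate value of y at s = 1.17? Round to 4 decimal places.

Euler: y_{n+1} = y_n + h·f(s_n, y_n).
s=0.000000, y=0.110000: f=-0.007139 → y ← 0.110000 + 0.39·(-0.007139) = 0.107216
s=0.390000, y=0.107216: f=0.383218 → y ← 0.107216 + 0.39·0.383218 = 0.256671
s=0.780000, y=0.256671: f=0.741131 → y ← 0.256671 + 0.39·0.741131 = 0.545712
y(1.17) ≈ 0.5457

0.5457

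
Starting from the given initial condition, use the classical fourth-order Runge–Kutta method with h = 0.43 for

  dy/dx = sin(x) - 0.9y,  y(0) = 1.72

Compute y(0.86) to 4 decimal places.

RK4: k1 = f(x_n, y_n); k2 = f(x_n + h/2, y_n + (h/2)·k1); k3 = f(x_n + h/2, y_n + (h/2)·k2); k4 = f(x_n + h, y_n + h·k3); y_{n+1} = y_n + (h/6)·(k1 + 2k2 + 2k3 + k4).
x=0.000000, y=1.720000:
  k1 = f(0.000000, 1.720000) = -1.548000
  k2 = f(0.215000, 1.387180) = -1.035115
  k3 = f(0.215000, 1.497450) = -1.134358
  k4 = f(0.430000, 1.232226) = -0.692133
  y ← 1.720000 + (0.43/6)·(k1 + 2k2 + 2k3 + k4) = 1.248499
x=0.430000, y=1.248499:
  k1 = f(0.430000, 1.248499) = -0.706779
  k2 = f(0.645000, 1.096542) = -0.385689
  k3 = f(0.645000, 1.165576) = -0.447820
  k4 = f(0.860000, 1.055937) = -0.192501
  y ← 1.248499 + (0.43/6)·(k1 + 2k2 + 2k3 + k4) = 1.064581
y(0.86) ≈ 1.0646

1.0646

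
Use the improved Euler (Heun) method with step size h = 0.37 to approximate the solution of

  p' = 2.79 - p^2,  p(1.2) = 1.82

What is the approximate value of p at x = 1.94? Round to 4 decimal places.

Heun: k1 = f(x_n, p_n); k2 = f(x_n + h, p_n + h·k1); p_{n+1} = p_n + (h/2)·(k1 + k2).
x=1.200000, p=1.820000:
  k1 = f(1.200000, 1.820000) = -0.522400
  k2 = f(1.570000, 1.626712) = 0.143808
  p ← 1.820000 + (0.37/2)·(-0.522400 + 0.143808) = 1.749960
x=1.570000, p=1.749960:
  k1 = f(1.570000, 1.749960) = -0.272362
  k2 = f(1.940000, 1.649187) = 0.070183
  p ← 1.749960 + (0.37/2)·(-0.272362 + 0.070183) = 1.712557
p(1.94) ≈ 1.7126

1.7126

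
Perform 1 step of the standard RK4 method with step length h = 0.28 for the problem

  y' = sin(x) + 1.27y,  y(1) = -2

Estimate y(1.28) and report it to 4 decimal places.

RK4: k1 = f(x_n, y_n); k2 = f(x_n + h/2, y_n + (h/2)·k1); k3 = f(x_n + h/2, y_n + (h/2)·k2); k4 = f(x_n + h, y_n + h·k3); y_{n+1} = y_n + (h/6)·(k1 + 2k2 + 2k3 + k4).
x=1.000000, y=-2.000000:
  k1 = f(1.000000, -2.000000) = -1.698529
  k2 = f(1.140000, -2.237794) = -1.933365
  k3 = f(1.140000, -2.270671) = -1.975119
  k4 = f(1.280000, -2.553033) = -2.284336
  y ← -2.000000 + (0.28/6)·(k1 + 2k2 + 2k3 + k4) = -2.550659
y(1.28) ≈ -2.5507

-2.5507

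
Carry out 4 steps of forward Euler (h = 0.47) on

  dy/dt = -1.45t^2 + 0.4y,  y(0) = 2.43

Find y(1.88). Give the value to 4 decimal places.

2.5576

Euler: y_{n+1} = y_n + h·f(t_n, y_n).
t=0.000000, y=2.430000: f=0.972000 → y ← 2.430000 + 0.47·0.972000 = 2.886840
t=0.470000, y=2.886840: f=0.834431 → y ← 2.886840 + 0.47·0.834431 = 3.279023
t=0.940000, y=3.279023: f=0.030389 → y ← 3.279023 + 0.47·0.030389 = 3.293305
t=1.410000, y=3.293305: f=-1.565423 → y ← 3.293305 + 0.47·(-1.565423) = 2.557557
y(1.88) ≈ 2.5576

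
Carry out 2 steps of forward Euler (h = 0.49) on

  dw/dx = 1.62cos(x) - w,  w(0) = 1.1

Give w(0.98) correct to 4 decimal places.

1.3913

Euler: w_{n+1} = w_n + h·f(x_n, w_n).
x=0.000000, w=1.100000: f=0.520000 → w ← 1.100000 + 0.49·0.520000 = 1.354800
x=0.490000, w=1.354800: f=0.074579 → w ← 1.354800 + 0.49·0.074579 = 1.391344
w(0.98) ≈ 1.3913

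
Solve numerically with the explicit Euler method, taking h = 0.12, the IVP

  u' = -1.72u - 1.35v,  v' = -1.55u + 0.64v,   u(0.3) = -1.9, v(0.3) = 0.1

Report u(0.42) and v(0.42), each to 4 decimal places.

Euler on (u,v): u_{n+1} = u_n + h·u', v_{n+1} = v_n + h·v'.
0.300000: (-1.900000, 0.100000); f=(3.133000, 3.009000) → (-1.524040, 0.461080)
(u(0.42), v(0.42)) ≈ (-1.5240, 0.4611)

-1.5240, 0.4611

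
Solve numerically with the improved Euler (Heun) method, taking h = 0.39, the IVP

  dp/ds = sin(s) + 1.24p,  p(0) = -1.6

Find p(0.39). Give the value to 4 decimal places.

Heun: k1 = f(s_n, p_n); k2 = f(s_n + h, p_n + h·k1); p_{n+1} = p_n + (h/2)·(k1 + k2).
s=0.000000, p=-1.600000:
  k1 = f(0.000000, -1.600000) = -1.984000
  k2 = f(0.390000, -2.373760) = -2.563274
  p ← -1.600000 + (0.39/2)·(-1.984000 + (-2.563274)) = -2.486718
p(0.39) ≈ -2.4867

-2.4867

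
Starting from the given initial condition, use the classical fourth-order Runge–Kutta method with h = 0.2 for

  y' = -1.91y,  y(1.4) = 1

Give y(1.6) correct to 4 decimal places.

0.6826

RK4: k1 = f(x_n, y_n); k2 = f(x_n + h/2, y_n + (h/2)·k1); k3 = f(x_n + h/2, y_n + (h/2)·k2); k4 = f(x_n + h, y_n + h·k3); y_{n+1} = y_n + (h/6)·(k1 + 2k2 + 2k3 + k4).
x=1.400000, y=1.000000:
  k1 = f(1.400000, 1.000000) = -1.910000
  k2 = f(1.500000, 0.809000) = -1.545190
  k3 = f(1.500000, 0.845481) = -1.614869
  k4 = f(1.600000, 0.677026) = -1.293120
  y ← 1.000000 + (0.2/6)·(k1 + 2k2 + 2k3 + k4) = 0.682559
y(1.6) ≈ 0.6826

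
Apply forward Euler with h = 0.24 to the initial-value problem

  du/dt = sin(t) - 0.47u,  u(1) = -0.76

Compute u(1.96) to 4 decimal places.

0.2982

Euler: u_{n+1} = u_n + h·f(t_n, u_n).
t=1.000000, u=-0.760000: f=1.198671 → u ← -0.760000 + 0.24·1.198671 = -0.472319
t=1.240000, u=-0.472319: f=1.167774 → u ← -0.472319 + 0.24·1.167774 = -0.192053
t=1.480000, u=-0.192053: f=1.086146 → u ← -0.192053 + 0.24·1.086146 = 0.068622
t=1.720000, u=0.068622: f=0.956638 → u ← 0.068622 + 0.24·0.956638 = 0.298215
u(1.96) ≈ 0.2982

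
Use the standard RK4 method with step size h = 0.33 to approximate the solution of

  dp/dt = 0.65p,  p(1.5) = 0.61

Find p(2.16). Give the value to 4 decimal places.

RK4: k1 = f(t_n, p_n); k2 = f(t_n + h/2, p_n + (h/2)·k1); k3 = f(t_n + h/2, p_n + (h/2)·k2); k4 = f(t_n + h, p_n + h·k3); p_{n+1} = p_n + (h/6)·(k1 + 2k2 + 2k3 + k4).
t=1.500000, p=0.610000:
  k1 = f(1.500000, 0.610000) = 0.396500
  k2 = f(1.665000, 0.675423) = 0.439025
  k3 = f(1.665000, 0.682439) = 0.443585
  k4 = f(1.830000, 0.756383) = 0.491649
  p ← 0.610000 + (0.33/6)·(k1 + 2k2 + 2k3 + k4) = 0.755935
t=1.830000, p=0.755935:
  k1 = f(1.830000, 0.755935) = 0.491358
  k2 = f(1.995000, 0.837009) = 0.544056
  k3 = f(1.995000, 0.845705) = 0.549708
  k4 = f(2.160000, 0.937339) = 0.609270
  p ← 0.755935 + (0.33/6)·(k1 + 2k2 + 2k3 + k4) = 0.936784
p(2.16) ≈ 0.9368

0.9368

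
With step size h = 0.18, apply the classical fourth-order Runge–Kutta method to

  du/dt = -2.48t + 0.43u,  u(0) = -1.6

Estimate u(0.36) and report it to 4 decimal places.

RK4: k1 = f(t_n, u_n); k2 = f(t_n + h/2, u_n + (h/2)·k1); k3 = f(t_n + h/2, u_n + (h/2)·k2); k4 = f(t_n + h, u_n + h·k3); u_{n+1} = u_n + (h/6)·(k1 + 2k2 + 2k3 + k4).
t=0.000000, u=-1.600000:
  k1 = f(0.000000, -1.600000) = -0.688000
  k2 = f(0.090000, -1.661920) = -0.937826
  k3 = f(0.090000, -1.684404) = -0.947494
  k4 = f(0.180000, -1.770549) = -1.207736
  u ← -1.600000 + (0.18/6)·(k1 + 2k2 + 2k3 + k4) = -1.769991
t=0.180000, u=-1.769991:
  k1 = f(0.180000, -1.769991) = -1.207496
  k2 = f(0.270000, -1.878666) = -1.477426
  k3 = f(0.270000, -1.902960) = -1.487873
  k4 = f(0.360000, -2.037808) = -1.769058
  u ← -1.769991 + (0.18/6)·(k1 + 2k2 + 2k3 + k4) = -2.037206
u(0.36) ≈ -2.0372

-2.0372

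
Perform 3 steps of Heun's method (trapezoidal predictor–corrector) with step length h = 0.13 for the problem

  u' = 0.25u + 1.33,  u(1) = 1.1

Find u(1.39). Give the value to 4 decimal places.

1.7574

Heun: k1 = f(t_n, u_n); k2 = f(t_n + h, u_n + h·k1); u_{n+1} = u_n + (h/2)·(k1 + k2).
t=1.000000, u=1.100000:
  k1 = f(1.000000, 1.100000) = 1.605000
  k2 = f(1.130000, 1.308650) = 1.657163
  u ← 1.100000 + (0.13/2)·(1.605000 + 1.657163) = 1.312041
t=1.130000, u=1.312041:
  k1 = f(1.130000, 1.312041) = 1.658010
  k2 = f(1.260000, 1.527582) = 1.711895
  u ← 1.312041 + (0.13/2)·(1.658010 + 1.711895) = 1.531084
t=1.260000, u=1.531084:
  k1 = f(1.260000, 1.531084) = 1.712771
  k2 = f(1.390000, 1.753745) = 1.768436
  u ← 1.531084 + (0.13/2)·(1.712771 + 1.768436) = 1.757363
u(1.39) ≈ 1.7574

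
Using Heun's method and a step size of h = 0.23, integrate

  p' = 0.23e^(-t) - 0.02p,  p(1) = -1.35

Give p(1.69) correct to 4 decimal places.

-1.2895

Heun: k1 = f(t_n, p_n); k2 = f(t_n + h, p_n + h·k1); p_{n+1} = p_n + (h/2)·(k1 + k2).
t=1.000000, p=-1.350000:
  k1 = f(1.000000, -1.350000) = 0.111612
  k2 = f(1.230000, -1.324329) = 0.093714
  p ← -1.350000 + (0.23/2)·(0.111612 + 0.093714) = -1.326387
t=1.230000, p=-1.326387:
  k1 = f(1.230000, -1.326387) = 0.093755
  k2 = f(1.460000, -1.304824) = 0.079511
  p ← -1.326387 + (0.23/2)·(0.093755 + 0.079511) = -1.306462
t=1.460000, p=-1.306462:
  k1 = f(1.460000, -1.306462) = 0.079544
  k2 = f(1.690000, -1.288167) = 0.068203
  p ← -1.306462 + (0.23/2)·(0.079544 + 0.068203) = -1.289471
p(1.69) ≈ -1.2895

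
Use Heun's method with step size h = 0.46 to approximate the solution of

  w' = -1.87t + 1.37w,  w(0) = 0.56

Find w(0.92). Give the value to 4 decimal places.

0.7928

Heun: k1 = f(t_n, w_n); k2 = f(t_n + h, w_n + h·k1); w_{n+1} = w_n + (h/2)·(k1 + k2).
t=0.000000, w=0.560000:
  k1 = f(0.000000, 0.560000) = 0.767200
  k2 = f(0.460000, 0.912912) = 0.390489
  w ← 0.560000 + (0.46/2)·(0.767200 + 0.390489) = 0.826269
t=0.460000, w=0.826269:
  k1 = f(0.460000, 0.826269) = 0.271788
  k2 = f(0.920000, 0.951291) = -0.417131
  w ← 0.826269 + (0.46/2)·(0.271788 + (-0.417131)) = 0.792840
w(0.92) ≈ 0.7928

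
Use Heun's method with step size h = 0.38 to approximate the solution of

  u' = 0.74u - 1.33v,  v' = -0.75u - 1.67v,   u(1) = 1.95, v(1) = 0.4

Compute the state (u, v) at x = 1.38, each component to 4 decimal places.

2.5494, -0.2020

Heun on (u,v): k1 = f(x_n, state_n); k2 = f(x_n + h, state_n + h·k1); state_{n+1} = state_n + (h/2)·(k1 + k2).
1.000000: (1.950000, 0.400000)
  k1 = (0.911000, -2.130500)
  predictor → (2.296180, -0.409590)
  k2 = (2.243928, -1.038120)
  → (2.549436, -0.202038)
(u(1.38), v(1.38)) ≈ (2.5494, -0.2020)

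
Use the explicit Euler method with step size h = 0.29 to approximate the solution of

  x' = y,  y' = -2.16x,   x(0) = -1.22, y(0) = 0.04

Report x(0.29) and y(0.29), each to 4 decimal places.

Euler on (x,y): x_{n+1} = x_n + h·x', y_{n+1} = y_n + h·y'.
0.000000: (-1.220000, 0.040000); f=(0.040000, 2.635200) → (-1.208400, 0.804208)
(x(0.29), y(0.29)) ≈ (-1.2084, 0.8042)

-1.2084, 0.8042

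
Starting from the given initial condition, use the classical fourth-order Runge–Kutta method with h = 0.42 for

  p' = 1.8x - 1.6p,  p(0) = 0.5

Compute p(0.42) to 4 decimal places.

RK4: k1 = f(x_n, p_n); k2 = f(x_n + h/2, p_n + (h/2)·k1); k3 = f(x_n + h/2, p_n + (h/2)·k2); k4 = f(x_n + h, p_n + h·k3); p_{n+1} = p_n + (h/6)·(k1 + 2k2 + 2k3 + k4).
x=0.000000, p=0.500000:
  k1 = f(0.000000, 0.500000) = -0.800000
  k2 = f(0.210000, 0.332000) = -0.153200
  k3 = f(0.210000, 0.467828) = -0.370525
  k4 = f(0.420000, 0.344380) = 0.204993
  p ← 0.500000 + (0.42/6)·(k1 + 2k2 + 2k3 + k4) = 0.385028
p(0.42) ≈ 0.3850

0.3850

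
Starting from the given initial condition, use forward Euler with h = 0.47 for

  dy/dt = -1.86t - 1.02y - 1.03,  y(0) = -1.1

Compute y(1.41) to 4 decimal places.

-2.0582

Euler: y_{n+1} = y_n + h·f(t_n, y_n).
t=0.000000, y=-1.100000: f=0.092000 → y ← -1.100000 + 0.47·0.092000 = -1.056760
t=0.470000, y=-1.056760: f=-0.826305 → y ← -1.056760 + 0.47·(-0.826305) = -1.445123
t=0.940000, y=-1.445123: f=-1.304374 → y ← -1.445123 + 0.47·(-1.304374) = -2.058179
y(1.41) ≈ -2.0582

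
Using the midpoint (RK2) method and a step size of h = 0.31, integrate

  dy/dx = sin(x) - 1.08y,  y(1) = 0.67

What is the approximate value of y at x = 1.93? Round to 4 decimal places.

0.8141

Midpoint: k1 = f(x_n, y_n); k2 = f(x_n + h/2, y_n + (h/2)·k1); y_{n+1} = y_n + h·k2.
x=1.000000, y=0.670000:
  k1 = f(1.000000, 0.670000) = 0.117871
  k2 = f(1.155000, 0.688270) = 0.171463
  y ← 0.670000 + 0.31·0.171463 = 0.723154
x=1.310000, y=0.723154:
  k1 = f(1.310000, 0.723154) = 0.185179
  k2 = f(1.465000, 0.751856) = 0.182404
  y ← 0.723154 + 0.31·0.182404 = 0.779699
x=1.620000, y=0.779699:
  k1 = f(1.620000, 0.779699) = 0.156715
  k2 = f(1.775000, 0.803990) = 0.110914
  y ← 0.779699 + 0.31·0.110914 = 0.814082
y(1.93) ≈ 0.8141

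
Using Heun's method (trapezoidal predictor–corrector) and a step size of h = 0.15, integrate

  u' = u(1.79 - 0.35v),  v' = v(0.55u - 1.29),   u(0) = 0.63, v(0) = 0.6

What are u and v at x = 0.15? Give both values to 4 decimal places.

0.7987, 0.5243

Heun on (u,v): k1 = f(x_n, state_n); k2 = f(x_n + h, state_n + h·k1); state_{n+1} = state_n + (h/2)·(k1 + k2).
0.000000: (0.630000, 0.600000)
  k1 = (0.995400, -0.566100)
  predictor → (0.779310, 0.515085)
  k2 = (1.254471, -0.443684)
  → (0.798740, 0.524266)
(u(0.15), v(0.15)) ≈ (0.7987, 0.5243)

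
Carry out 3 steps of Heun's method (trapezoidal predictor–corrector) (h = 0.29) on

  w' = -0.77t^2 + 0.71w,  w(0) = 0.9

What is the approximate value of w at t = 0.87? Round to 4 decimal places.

Heun: k1 = f(t_n, w_n); k2 = f(t_n + h, w_n + h·k1); w_{n+1} = w_n + (h/2)·(k1 + k2).
t=0.000000, w=0.900000:
  k1 = f(0.000000, 0.900000) = 0.639000
  k2 = f(0.290000, 1.085310) = 0.705813
  w ← 0.900000 + (0.29/2)·(0.639000 + 0.705813) = 1.094998
t=0.290000, w=1.094998:
  k1 = f(0.290000, 1.094998) = 0.712692
  k2 = f(0.580000, 1.301678) = 0.665164
  w ← 1.094998 + (0.29/2)·(0.712692 + 0.665164) = 1.294787
t=0.580000, w=1.294787:
  k1 = f(0.580000, 1.294787) = 0.660271
  k2 = f(0.870000, 1.486265) = 0.472435
  w ← 1.294787 + (0.29/2)·(0.660271 + 0.472435) = 1.459029
w(0.87) ≈ 1.4590

1.4590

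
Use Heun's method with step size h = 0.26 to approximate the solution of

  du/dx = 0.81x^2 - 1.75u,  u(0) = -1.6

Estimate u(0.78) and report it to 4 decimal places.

-0.3328

Heun: k1 = f(x_n, u_n); k2 = f(x_n + h, u_n + h·k1); u_{n+1} = u_n + (h/2)·(k1 + k2).
x=0.000000, u=-1.600000:
  k1 = f(0.000000, -1.600000) = 2.800000
  k2 = f(0.260000, -0.872000) = 1.580756
  u ← -1.600000 + (0.26/2)·(2.800000 + 1.580756) = -1.030502
x=0.260000, u=-1.030502:
  k1 = f(0.260000, -1.030502) = 1.858134
  k2 = f(0.520000, -0.547387) = 1.176951
  u ← -1.030502 + (0.26/2)·(1.858134 + 1.176951) = -0.635941
x=0.520000, u=-0.635941:
  k1 = f(0.520000, -0.635941) = 1.331920
  k2 = f(0.780000, -0.289641) = 0.999676
  u ← -0.635941 + (0.26/2)·(1.331920 + 0.999676) = -0.332833
u(0.78) ≈ -0.3328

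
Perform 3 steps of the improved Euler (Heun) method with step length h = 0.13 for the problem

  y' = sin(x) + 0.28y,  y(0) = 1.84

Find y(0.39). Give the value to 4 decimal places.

2.1297

Heun: k1 = f(x_n, y_n); k2 = f(x_n + h, y_n + h·k1); y_{n+1} = y_n + (h/2)·(k1 + k2).
x=0.000000, y=1.840000:
  k1 = f(0.000000, 1.840000) = 0.515200
  k2 = f(0.130000, 1.906976) = 0.663587
  y ← 1.840000 + (0.13/2)·(0.515200 + 0.663587) = 1.916621
x=0.130000, y=1.916621:
  k1 = f(0.130000, 1.916621) = 0.666288
  k2 = f(0.260000, 2.003239) = 0.817987
  y ← 1.916621 + (0.13/2)·(0.666288 + 0.817987) = 2.013099
x=0.260000, y=2.013099:
  k1 = f(0.260000, 2.013099) = 0.820748
  k2 = f(0.390000, 2.119796) = 0.973731
  y ← 2.013099 + (0.13/2)·(0.820748 + 0.973731) = 2.129740
y(0.39) ≈ 2.1297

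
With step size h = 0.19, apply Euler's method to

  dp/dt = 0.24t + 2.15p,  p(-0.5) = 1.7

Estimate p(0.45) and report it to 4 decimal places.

9.3002

Euler: p_{n+1} = p_n + h·f(t_n, p_n).
t=-0.500000, p=1.700000: f=3.535000 → p ← 1.700000 + 0.19·3.535000 = 2.371650
t=-0.310000, p=2.371650: f=5.024647 → p ← 2.371650 + 0.19·5.024647 = 3.326333
t=-0.120000, p=3.326333: f=7.122816 → p ← 3.326333 + 0.19·7.122816 = 4.679668
t=0.070000, p=4.679668: f=10.078086 → p ← 4.679668 + 0.19·10.078086 = 6.594504
t=0.260000, p=6.594504: f=14.240585 → p ← 6.594504 + 0.19·14.240585 = 9.300216
p(0.45) ≈ 9.3002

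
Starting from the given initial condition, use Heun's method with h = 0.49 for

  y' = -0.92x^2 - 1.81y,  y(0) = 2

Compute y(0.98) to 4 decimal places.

0.2629

Heun: k1 = f(x_n, y_n); k2 = f(x_n + h, y_n + h·k1); y_{n+1} = y_n + (h/2)·(k1 + k2).
x=0.000000, y=2.000000:
  k1 = f(0.000000, 2.000000) = -3.620000
  k2 = f(0.490000, 0.226200) = -0.630314
  y ← 2.000000 + (0.49/2)·(-3.620000 + (-0.630314)) = 0.958673
x=0.490000, y=0.958673:
  k1 = f(0.490000, 0.958673) = -1.956090
  k2 = f(0.980000, 0.000189) = -0.883910
  y ← 0.958673 + (0.49/2)·(-1.956090 + (-0.883910)) = 0.262873
y(0.98) ≈ 0.2629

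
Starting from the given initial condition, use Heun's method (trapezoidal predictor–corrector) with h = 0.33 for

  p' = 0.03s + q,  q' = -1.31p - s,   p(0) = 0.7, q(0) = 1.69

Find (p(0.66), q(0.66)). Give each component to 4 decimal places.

Heun on (p,q): k1 = f(s_n, state_n); k2 = f(s_n + h, state_n + h·k1); state_{n+1} = state_n + (h/2)·(k1 + k2).
0.000000: (0.700000, 1.690000)
  k1 = (1.690000, -0.917000)
  predictor → (1.257700, 1.387390)
  k2 = (1.397290, -1.977587)
  → (1.209403, 1.212393)
0.330000: (1.209403, 1.212393)
  k1 = (1.222293, -1.914318)
  predictor → (1.612760, 0.580668)
  k2 = (0.600468, -2.772715)
  → (1.510158, 0.439033)
(p(0.66), q(0.66)) ≈ (1.5102, 0.4390)

1.5102, 0.4390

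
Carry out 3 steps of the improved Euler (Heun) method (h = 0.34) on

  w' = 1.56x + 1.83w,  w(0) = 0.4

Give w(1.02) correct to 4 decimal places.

3.8480

Heun: k1 = f(x_n, w_n); k2 = f(x_n + h, w_n + h·k1); w_{n+1} = w_n + (h/2)·(k1 + k2).
x=0.000000, w=0.400000:
  k1 = f(0.000000, 0.400000) = 0.732000
  k2 = f(0.340000, 0.648880) = 1.717850
  w ← 0.400000 + (0.34/2)·(0.732000 + 1.717850) = 0.816475
x=0.340000, w=0.816475:
  k1 = f(0.340000, 0.816475) = 2.024548
  k2 = f(0.680000, 1.504821) = 3.814623
  w ← 0.816475 + (0.34/2)·(2.024548 + 3.814623) = 1.809134
x=0.680000, w=1.809134:
  k1 = f(0.680000, 1.809134) = 4.371515
  k2 = f(1.020000, 3.295449) = 7.621871
  w ← 1.809134 + (0.34/2)·(4.371515 + 7.621871) = 3.848009
w(1.02) ≈ 3.8480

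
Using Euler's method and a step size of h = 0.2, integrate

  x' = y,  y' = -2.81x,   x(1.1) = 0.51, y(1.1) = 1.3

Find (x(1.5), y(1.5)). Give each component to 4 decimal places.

0.9727, 0.5806

Euler on (x,y): x_{n+1} = x_n + h·x', y_{n+1} = y_n + h·y'.
1.100000: (0.510000, 1.300000); f=(1.300000, -1.433100) → (0.770000, 1.013380)
1.300000: (0.770000, 1.013380); f=(1.013380, -2.163700) → (0.972676, 0.580640)
(x(1.5), y(1.5)) ≈ (0.9727, 0.5806)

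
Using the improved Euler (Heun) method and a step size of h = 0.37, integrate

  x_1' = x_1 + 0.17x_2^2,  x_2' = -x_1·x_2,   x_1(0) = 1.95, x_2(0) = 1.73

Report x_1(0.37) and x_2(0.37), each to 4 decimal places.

2.9412, 0.8510

Heun on (x_1,x_2): k1 = f(s_n, state_n); k2 = f(s_n + h, state_n + h·k1); state_{n+1} = state_n + (h/2)·(k1 + k2).
0.000000: (1.950000, 1.730000)
  k1 = (2.458793, -3.373500)
  predictor → (2.859753, 0.481805)
  k2 = (2.899217, -1.377843)
  → (2.941232, 0.851001)
(x_1(0.37), x_2(0.37)) ≈ (2.9412, 0.8510)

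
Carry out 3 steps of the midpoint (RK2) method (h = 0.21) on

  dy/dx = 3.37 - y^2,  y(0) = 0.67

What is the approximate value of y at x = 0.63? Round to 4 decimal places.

1.6485

Midpoint: k1 = f(x_n, y_n); k2 = f(x_n + h/2, y_n + (h/2)·k1); y_{n+1} = y_n + h·k2.
x=0.000000, y=0.670000:
  k1 = f(0.000000, 0.670000) = 2.921100
  k2 = f(0.105000, 0.976716) = 2.416027
  y ← 0.670000 + 0.21·2.416027 = 1.177366
x=0.210000, y=1.177366:
  k1 = f(0.210000, 1.177366) = 1.983810
  k2 = f(0.315000, 1.385666) = 1.449931
  y ← 1.177366 + 0.21·1.449931 = 1.481851
x=0.420000, y=1.481851:
  k1 = f(0.420000, 1.481851) = 1.174117
  k2 = f(0.525000, 1.605133) = 0.793547
  y ← 1.481851 + 0.21·0.793547 = 1.648496
y(0.63) ≈ 1.6485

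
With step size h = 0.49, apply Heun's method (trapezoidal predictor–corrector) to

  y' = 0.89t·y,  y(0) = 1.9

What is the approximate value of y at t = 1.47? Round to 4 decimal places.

4.8016

Heun: k1 = f(t_n, y_n); k2 = f(t_n + h, y_n + h·k1); y_{n+1} = y_n + (h/2)·(k1 + k2).
t=0.000000, y=1.900000:
  k1 = f(0.000000, 1.900000) = 0.000000
  k2 = f(0.490000, 1.900000) = 0.828590
  y ← 1.900000 + (0.49/2)·(0.000000 + 0.828590) = 2.103005
t=0.490000, y=2.103005:
  k1 = f(0.490000, 2.103005) = 0.917120
  k2 = f(0.980000, 2.552393) = 2.226198
  y ← 2.103005 + (0.49/2)·(0.917120 + 2.226198) = 2.873117
t=0.980000, y=2.873117:
  k1 = f(0.980000, 2.873117) = 2.505933
  k2 = f(1.470000, 4.101025) = 5.365371
  y ← 2.873117 + (0.49/2)·(2.505933 + 5.365371) = 4.801587
y(1.47) ≈ 4.8016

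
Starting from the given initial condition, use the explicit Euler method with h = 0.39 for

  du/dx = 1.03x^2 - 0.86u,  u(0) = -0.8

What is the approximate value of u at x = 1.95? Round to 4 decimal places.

1.3652

Euler: u_{n+1} = u_n + h·f(x_n, u_n).
x=0.000000, u=-0.800000: f=0.688000 → u ← -0.800000 + 0.39·0.688000 = -0.531680
x=0.390000, u=-0.531680: f=0.613908 → u ← -0.531680 + 0.39·0.613908 = -0.292256
x=0.780000, u=-0.292256: f=0.877992 → u ← -0.292256 + 0.39·0.877992 = 0.050161
x=1.170000, u=0.050161: f=1.366829 → u ← 0.050161 + 0.39·1.366829 = 0.583224
x=1.560000, u=0.583224: f=2.005035 → u ← 0.583224 + 0.39·2.005035 = 1.365188
u(1.95) ≈ 1.3652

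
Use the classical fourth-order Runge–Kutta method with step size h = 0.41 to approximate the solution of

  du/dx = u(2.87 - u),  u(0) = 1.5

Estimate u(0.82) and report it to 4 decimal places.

RK4: k1 = f(x_n, u_n); k2 = f(x_n + h/2, u_n + (h/2)·k1); k3 = f(x_n + h/2, u_n + (h/2)·k2); k4 = f(x_n + h, u_n + h·k3); u_{n+1} = u_n + (h/6)·(k1 + 2k2 + 2k3 + k4).
x=0.000000, u=1.500000:
  k1 = f(0.000000, 1.500000) = 2.055000
  k2 = f(0.205000, 1.921275) = 1.822762
  k3 = f(0.205000, 1.873666) = 1.866797
  k4 = f(0.410000, 2.265387) = 1.369683
  u ← 1.500000 + (0.41/6)·(k1 + 2k2 + 2k3 + k4) = 2.238260
x=0.410000, u=2.238260:
  k1 = f(0.410000, 2.238260) = 1.413999
  k2 = f(0.615000, 2.528129) = 0.864293
  k3 = f(0.615000, 2.415440) = 1.097963
  k4 = f(0.820000, 2.688424) = 0.488152
  u ← 2.238260 + (0.41/6)·(k1 + 2k2 + 2k3 + k4) = 2.636415
u(0.82) ≈ 2.6364

2.6364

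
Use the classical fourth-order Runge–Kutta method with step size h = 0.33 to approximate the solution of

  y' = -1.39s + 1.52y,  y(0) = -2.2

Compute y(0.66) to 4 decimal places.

-6.4322

RK4: k1 = f(s_n, y_n); k2 = f(s_n + h/2, y_n + (h/2)·k1); k3 = f(s_n + h/2, y_n + (h/2)·k2); k4 = f(s_n + h, y_n + h·k3); y_{n+1} = y_n + (h/6)·(k1 + 2k2 + 2k3 + k4).
s=0.000000, y=-2.200000:
  k1 = f(0.000000, -2.200000) = -3.344000
  k2 = f(0.165000, -2.751760) = -4.412025
  k3 = f(0.165000, -2.927984) = -4.679886
  k4 = f(0.330000, -3.744362) = -6.150131
  y ← -2.200000 + (0.33/6)·(k1 + 2k2 + 2k3 + k4) = -3.722287
s=0.330000, y=-3.722287:
  k1 = f(0.330000, -3.722287) = -6.116577
  k2 = f(0.495000, -4.731523) = -7.879964
  k3 = f(0.495000, -5.022482) = -8.322222
  k4 = f(0.660000, -6.468621) = -10.749703
  y ← -3.722287 + (0.33/6)·(k1 + 2k2 + 2k3 + k4) = -6.432173
y(0.66) ≈ -6.4322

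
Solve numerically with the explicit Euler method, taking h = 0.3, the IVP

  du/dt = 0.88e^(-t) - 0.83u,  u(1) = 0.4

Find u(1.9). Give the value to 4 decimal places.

0.3315

Euler: u_{n+1} = u_n + h·f(t_n, u_n).
t=1.000000, u=0.400000: f=-0.008266 → u ← 0.400000 + 0.3·(-0.008266) = 0.397520
t=1.300000, u=0.397520: f=-0.090114 → u ← 0.397520 + 0.3·(-0.090114) = 0.370486
t=1.600000, u=0.370486: f=-0.129834 → u ← 0.370486 + 0.3·(-0.129834) = 0.331536
u(1.9) ≈ 0.3315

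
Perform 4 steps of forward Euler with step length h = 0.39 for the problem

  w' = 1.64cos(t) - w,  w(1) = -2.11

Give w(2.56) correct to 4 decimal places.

Euler: w_{n+1} = w_n + h·f(t_n, w_n).
t=1.000000, w=-2.110000: f=2.996096 → w ← -2.110000 + 0.39·2.996096 = -0.941523
t=1.390000, w=-0.941523: f=1.236416 → w ← -0.941523 + 0.39·1.236416 = -0.459320
t=1.780000, w=-0.459320: f=0.118724 → w ← -0.459320 + 0.39·0.118724 = -0.413018
t=2.170000, w=-0.413018: f=-0.511917 → w ← -0.413018 + 0.39·(-0.511917) = -0.612666
w(2.56) ≈ -0.6127

-0.6127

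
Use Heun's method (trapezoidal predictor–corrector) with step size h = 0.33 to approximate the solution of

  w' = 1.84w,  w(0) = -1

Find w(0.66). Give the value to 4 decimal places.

Heun: k1 = f(x_n, w_n); k2 = f(x_n + h, w_n + h·k1); w_{n+1} = w_n + (h/2)·(k1 + k2).
x=0.000000, w=-1.000000:
  k1 = f(0.000000, -1.000000) = -1.840000
  k2 = f(0.330000, -1.607200) = -2.957248
  w ← -1.000000 + (0.33/2)·(-1.840000 + (-2.957248)) = -1.791546
x=0.330000, w=-1.791546:
  k1 = f(0.330000, -1.791546) = -3.296444
  k2 = f(0.660000, -2.879373) = -5.298046
  w ← -1.791546 + (0.33/2)·(-3.296444 + (-5.298046)) = -3.209637
w(0.66) ≈ -3.2096

-3.2096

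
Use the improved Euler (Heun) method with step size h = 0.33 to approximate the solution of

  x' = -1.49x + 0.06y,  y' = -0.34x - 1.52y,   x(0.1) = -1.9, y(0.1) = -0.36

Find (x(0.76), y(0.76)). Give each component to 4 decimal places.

Heun on (x,y): k1 = f(t_n, state_n); k2 = f(t_n + h, state_n + h·k1); state_{n+1} = state_n + (h/2)·(k1 + k2).
0.100000: (-1.900000, -0.360000)
  k1 = (2.809400, 1.193200)
  predictor → (-0.972898, 0.033756)
  k2 = (1.451643, 0.279476)
  → (-1.196928, -0.117008)
0.430000: (-1.196928, -0.117008)
  k1 = (1.776402, 0.584808)
  predictor → (-0.610715, 0.075978)
  k2 = (0.914524, 0.092156)
  → (-0.752925, -0.005309)
(x(0.76), y(0.76)) ≈ (-0.7529, -0.0053)

-0.7529, -0.0053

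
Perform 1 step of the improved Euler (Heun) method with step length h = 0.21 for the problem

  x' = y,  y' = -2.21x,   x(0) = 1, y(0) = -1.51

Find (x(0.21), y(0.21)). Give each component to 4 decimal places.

Heun on (x,y): k1 = f(t_n, state_n); k2 = f(t_n + h, state_n + h·k1); state_{n+1} = state_n + (h/2)·(k1 + k2).
0.000000: (1.000000, -1.510000)
  k1 = (-1.510000, -2.210000)
  predictor → (0.682900, -1.974100)
  k2 = (-1.974100, -1.509209)
  → (0.634170, -1.900517)
(x(0.21), y(0.21)) ≈ (0.6342, -1.9005)

0.6342, -1.9005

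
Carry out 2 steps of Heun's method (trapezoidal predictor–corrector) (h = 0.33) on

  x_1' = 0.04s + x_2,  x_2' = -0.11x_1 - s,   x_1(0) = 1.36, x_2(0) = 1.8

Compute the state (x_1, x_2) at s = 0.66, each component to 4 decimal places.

Heun on (x_1,x_2): k1 = f(s_n, state_n); k2 = f(s_n + h, state_n + h·k1); state_{n+1} = state_n + (h/2)·(k1 + k2).
0.000000: (1.360000, 1.800000)
  k1 = (1.800000, -0.149600)
  predictor → (1.954000, 1.750632)
  k2 = (1.763832, -0.544940)
  → (1.948032, 1.685401)
0.330000: (1.948032, 1.685401)
  k1 = (1.698601, -0.544284)
  predictor → (2.508571, 1.505787)
  k2 = (1.532187, -0.935943)
  → (2.481112, 1.441164)
(x_1(0.66), x_2(0.66)) ≈ (2.4811, 1.4412)

2.4811, 1.4412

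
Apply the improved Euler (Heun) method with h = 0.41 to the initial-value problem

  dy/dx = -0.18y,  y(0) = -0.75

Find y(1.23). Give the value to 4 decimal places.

-0.6012

Heun: k1 = f(x_n, y_n); k2 = f(x_n + h, y_n + h·k1); y_{n+1} = y_n + (h/2)·(k1 + k2).
x=0.000000, y=-0.750000:
  k1 = f(0.000000, -0.750000) = 0.135000
  k2 = f(0.410000, -0.694650) = 0.125037
  y ← -0.750000 + (0.41/2)·(0.135000 + 0.125037) = -0.696692
x=0.410000, y=-0.696692:
  k1 = f(0.410000, -0.696692) = 0.125405
  k2 = f(0.820000, -0.645277) = 0.116150
  y ← -0.696692 + (0.41/2)·(0.125405 + 0.116150) = -0.647174
x=0.820000, y=-0.647174:
  k1 = f(0.820000, -0.647174) = 0.116491
  k2 = f(1.230000, -0.599412) = 0.107894
  y ← -0.647174 + (0.41/2)·(0.116491 + 0.107894) = -0.601175
y(1.23) ≈ -0.6012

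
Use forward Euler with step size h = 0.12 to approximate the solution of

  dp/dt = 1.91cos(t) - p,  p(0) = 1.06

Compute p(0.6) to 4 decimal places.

1.4164

Euler: p_{n+1} = p_n + h·f(t_n, p_n).
t=0.000000, p=1.060000: f=0.850000 → p ← 1.060000 + 0.12·0.850000 = 1.162000
t=0.120000, p=1.162000: f=0.734264 → p ← 1.162000 + 0.12·0.734264 = 1.250112
t=0.240000, p=1.250112: f=0.605144 → p ← 1.250112 + 0.12·0.605144 = 1.322729
t=0.360000, p=1.322729: f=0.464834 → p ← 1.322729 + 0.12·0.464834 = 1.378509
t=0.480000, p=1.378509: f=0.315651 → p ← 1.378509 + 0.12·0.315651 = 1.416387
p(0.6) ≈ 1.4164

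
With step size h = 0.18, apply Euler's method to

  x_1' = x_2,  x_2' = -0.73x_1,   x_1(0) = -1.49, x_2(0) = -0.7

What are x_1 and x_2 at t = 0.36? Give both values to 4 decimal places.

-1.7068, -0.2919

Euler on (x_1,x_2): x_1_{n+1} = x_1_n + h·x_1', x_2_{n+1} = x_2_n + h·x_2'.
0.000000: (-1.490000, -0.700000); f=(-0.700000, 1.087700) → (-1.616000, -0.504214)
0.180000: (-1.616000, -0.504214); f=(-0.504214, 1.179680) → (-1.706759, -0.291872)
(x_1(0.36), x_2(0.36)) ≈ (-1.7068, -0.2919)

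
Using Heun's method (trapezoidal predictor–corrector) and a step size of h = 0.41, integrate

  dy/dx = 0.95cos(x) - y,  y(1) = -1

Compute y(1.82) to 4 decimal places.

-0.4211

Heun: k1 = f(x_n, y_n); k2 = f(x_n + h, y_n + h·k1); y_{n+1} = y_n + (h/2)·(k1 + k2).
x=1.000000, y=-1.000000:
  k1 = f(1.000000, -1.000000) = 1.513287
  k2 = f(1.410000, -0.379552) = 0.531651
  y ← -1.000000 + (0.41/2)·(1.513287 + 0.531651) = -0.580788
x=1.410000, y=-0.580788:
  k1 = f(1.410000, -0.580788) = 0.732887
  k2 = f(1.820000, -0.280304) = 0.046003
  y ← -0.580788 + (0.41/2)·(0.732887 + 0.046003) = -0.421115
y(1.82) ≈ -0.4211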